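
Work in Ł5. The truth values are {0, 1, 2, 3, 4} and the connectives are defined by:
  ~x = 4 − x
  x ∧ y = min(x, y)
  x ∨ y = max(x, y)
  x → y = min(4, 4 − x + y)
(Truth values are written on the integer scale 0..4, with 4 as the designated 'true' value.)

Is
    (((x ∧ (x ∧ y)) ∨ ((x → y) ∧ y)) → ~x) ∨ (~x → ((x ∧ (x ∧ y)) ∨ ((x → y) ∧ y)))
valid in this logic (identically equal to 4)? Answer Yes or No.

At x = 2, y = 2, for instance:
x ∧ y = 2 ∧ 2 = 2
x ∧ (x ∧ y) = 2 ∧ 2 = 2
x → y = 2 → 2 = 4
(x → y) ∧ y = 4 ∧ 2 = 2
(x ∧ (x ∧ y)) ∨ ((x → y) ∧ y) = 2 ∨ 2 = 2
~x = ~2 = 2
((x ∧ (x ∧ y)) ∨ ((x → y) ∧ y)) → ~x = 2 → 2 = 4
~x → ((x ∧ (x ∧ y)) ∨ ((x → y) ∧ y)) = 2 → 2 = 4
(((x ∧ (x ∧ y)) ∨ ((x → y) ∧ y)) → ~x) ∨ (~x → ((x ∧ (x ∧ y)) ∨ ((x → y) ∧ y))) = 4 ∨ 4 = 4
and checking the remaining 24 assignments likewise gives ≥ 4 in every case.

Yes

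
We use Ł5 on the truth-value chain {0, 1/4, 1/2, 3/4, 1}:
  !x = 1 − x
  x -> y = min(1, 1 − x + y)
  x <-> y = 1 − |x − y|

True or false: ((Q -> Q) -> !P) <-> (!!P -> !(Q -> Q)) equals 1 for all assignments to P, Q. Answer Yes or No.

Yes

At P = 3/4, Q = 1/4, for instance:
Q -> Q = 1/4 -> 1/4 = 1
!P = !3/4 = 1/4
(Q -> Q) -> !P = 1 -> 1/4 = 1/4
!!P = !1/4 = 3/4
!(Q -> Q) = !1 = 0
!!P -> !(Q -> Q) = 3/4 -> 0 = 1/4
((Q -> Q) -> !P) <-> (!!P -> !(Q -> Q)) = 1/4 <-> 1/4 = 1
and checking the remaining 24 assignments likewise gives ≥ 1 in every case.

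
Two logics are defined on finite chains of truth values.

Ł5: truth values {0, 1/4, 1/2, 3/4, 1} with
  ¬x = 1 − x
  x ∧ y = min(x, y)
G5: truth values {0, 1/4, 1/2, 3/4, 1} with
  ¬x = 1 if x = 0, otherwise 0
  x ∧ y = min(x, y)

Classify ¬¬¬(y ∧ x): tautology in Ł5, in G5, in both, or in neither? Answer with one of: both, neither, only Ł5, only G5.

neither

In Ł5: at x = 1/4, y = 1/4 the value is 3/4 — not a tautology.
In G5: at x = 1/4, y = 1/4 the value is 0 — not a tautology.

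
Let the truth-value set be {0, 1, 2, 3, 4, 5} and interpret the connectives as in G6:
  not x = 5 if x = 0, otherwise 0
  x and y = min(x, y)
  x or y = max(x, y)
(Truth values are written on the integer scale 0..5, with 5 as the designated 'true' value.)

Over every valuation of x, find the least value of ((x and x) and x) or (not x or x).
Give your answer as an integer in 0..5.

Take x = 1:
x and x = 1 and 1 = 1
(x and x) and x = 1 and 1 = 1
not x = not 1 = 0
not x or x = 0 or 1 = 1
((x and x) and x) or (not x or x) = 1 or 1 = 1
No assignment yields a value below 1, so this is the minimum.

1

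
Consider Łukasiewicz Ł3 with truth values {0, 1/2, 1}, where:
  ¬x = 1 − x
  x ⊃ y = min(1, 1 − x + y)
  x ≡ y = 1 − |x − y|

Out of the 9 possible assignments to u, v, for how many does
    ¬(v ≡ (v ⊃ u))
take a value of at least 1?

u = 0, v = 0 ↦ 1  ≥
u = 0, v = 1/2 ↦ 0  <
u = 0, v = 1 ↦ 1  ≥
u = 1/2, v = 0 ↦ 1  ≥
u = 1/2, v = 1/2 ↦ 1/2  <
u = 1/2, v = 1 ↦ 1/2  <
u = 1, v = 0 ↦ 1  ≥
u = 1, v = 1/2 ↦ 1/2  <
u = 1, v = 1 ↦ 0  <
So 4 of the 9 assignments meet the threshold.

4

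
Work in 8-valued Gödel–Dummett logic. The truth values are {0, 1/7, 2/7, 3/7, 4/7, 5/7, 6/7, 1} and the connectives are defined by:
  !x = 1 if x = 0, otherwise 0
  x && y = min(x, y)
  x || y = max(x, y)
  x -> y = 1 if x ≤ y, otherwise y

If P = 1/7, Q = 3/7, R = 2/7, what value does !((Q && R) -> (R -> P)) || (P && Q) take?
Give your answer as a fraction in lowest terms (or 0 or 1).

1/7

Q && R = 3/7 && 2/7 = 2/7
R -> P = 2/7 -> 1/7 = 1/7
(Q && R) -> (R -> P) = 2/7 -> 1/7 = 1/7
!((Q && R) -> (R -> P)) = !1/7 = 0
P && Q = 1/7 && 3/7 = 1/7
!((Q && R) -> (R -> P)) || (P && Q) = 0 || 1/7 = 1/7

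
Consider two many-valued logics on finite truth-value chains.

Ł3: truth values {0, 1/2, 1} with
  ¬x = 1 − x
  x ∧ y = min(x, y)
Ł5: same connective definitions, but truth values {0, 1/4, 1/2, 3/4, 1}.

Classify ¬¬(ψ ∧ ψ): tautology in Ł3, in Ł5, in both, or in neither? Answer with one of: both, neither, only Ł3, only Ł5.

In Ł3: at ψ = 0 the value is 0 — not a tautology.
In Ł5: at ψ = 0 the value is 0 — not a tautology.

neither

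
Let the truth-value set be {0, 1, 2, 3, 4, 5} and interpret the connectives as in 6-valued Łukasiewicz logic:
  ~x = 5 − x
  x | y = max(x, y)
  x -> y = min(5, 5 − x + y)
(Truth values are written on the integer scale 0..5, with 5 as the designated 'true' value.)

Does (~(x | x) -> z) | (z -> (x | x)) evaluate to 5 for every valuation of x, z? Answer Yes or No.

No

Counterexample: take x = 0, z = 1.
x | x = 0 | 0 = 0
~(x | x) = ~0 = 5
~(x | x) -> z = 5 -> 1 = 1
x | x = 0 | 0 = 0
z -> (x | x) = 1 -> 0 = 4
(~(x | x) -> z) | (z -> (x | x)) = 1 | 4 = 4
This gives 4 ≠ 5.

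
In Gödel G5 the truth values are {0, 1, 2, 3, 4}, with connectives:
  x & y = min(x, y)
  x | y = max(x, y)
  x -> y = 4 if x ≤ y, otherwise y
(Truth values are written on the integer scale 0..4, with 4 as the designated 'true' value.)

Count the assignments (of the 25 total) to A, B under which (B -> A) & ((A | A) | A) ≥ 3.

value 4: 5 assignments (counts)
value 3: 5 assignments (counts)
value 2: 5 assignments
value 1: 5 assignments
value 0: 5 assignments
So 10 of the 25 assignments meet the threshold.

10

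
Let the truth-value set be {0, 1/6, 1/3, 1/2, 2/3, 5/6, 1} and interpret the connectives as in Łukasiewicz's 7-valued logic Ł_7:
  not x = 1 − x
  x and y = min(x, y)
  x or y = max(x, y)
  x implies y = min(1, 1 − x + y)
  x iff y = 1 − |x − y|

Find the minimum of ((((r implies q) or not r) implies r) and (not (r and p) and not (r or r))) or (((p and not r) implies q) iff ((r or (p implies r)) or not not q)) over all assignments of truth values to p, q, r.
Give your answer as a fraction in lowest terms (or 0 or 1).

1/2

Take p = 1/2, q = 0, r = 1/2:
r implies q = 1/2 implies 0 = 1/2
not r = not 1/2 = 1/2
(r implies q) or not r = 1/2 or 1/2 = 1/2
((r implies q) or not r) implies r = 1/2 implies 1/2 = 1
r and p = 1/2 and 1/2 = 1/2
not (r and p) = not 1/2 = 1/2
r or r = 1/2 or 1/2 = 1/2
not (r or r) = not 1/2 = 1/2
not (r and p) and not (r or r) = 1/2 and 1/2 = 1/2
(((r implies q) or not r) implies r) and (not (r and p) and not (r or r)) = 1 and 1/2 = 1/2
not r = not 1/2 = 1/2
p and not r = 1/2 and 1/2 = 1/2
(p and not r) implies q = 1/2 implies 0 = 1/2
p implies r = 1/2 implies 1/2 = 1
r or (p implies r) = 1/2 or 1 = 1
not q = not 0 = 1
not not q = not 1 = 0
(r or (p implies r)) or not not q = 1 or 0 = 1
((p and not r) implies q) iff ((r or (p implies r)) or not not q) = 1/2 iff 1 = 1/2
((((r implies q) or not r) implies r) and (not (r and p) and not (r or r))) or (((p and not r) implies q) iff ((r or (p implies r)) or not not q)) = 1/2 or 1/2 = 1/2
No assignment yields a value below 1/2, so this is the minimum.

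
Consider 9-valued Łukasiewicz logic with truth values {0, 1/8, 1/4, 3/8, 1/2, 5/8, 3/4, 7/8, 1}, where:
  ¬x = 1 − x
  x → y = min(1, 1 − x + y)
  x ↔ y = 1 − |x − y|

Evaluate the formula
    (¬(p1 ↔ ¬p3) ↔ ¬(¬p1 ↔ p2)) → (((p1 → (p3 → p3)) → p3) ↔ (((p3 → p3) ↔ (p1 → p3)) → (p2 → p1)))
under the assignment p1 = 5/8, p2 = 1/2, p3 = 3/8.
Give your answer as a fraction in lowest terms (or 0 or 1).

1/2

¬p3 = ¬3/8 = 5/8
p1 ↔ ¬p3 = 5/8 ↔ 5/8 = 1
¬(p1 ↔ ¬p3) = ¬1 = 0
¬p1 = ¬5/8 = 3/8
¬p1 ↔ p2 = 3/8 ↔ 1/2 = 7/8
¬(¬p1 ↔ p2) = ¬7/8 = 1/8
¬(p1 ↔ ¬p3) ↔ ¬(¬p1 ↔ p2) = 0 ↔ 1/8 = 7/8
p3 → p3 = 3/8 → 3/8 = 1
p1 → (p3 → p3) = 5/8 → 1 = 1
(p1 → (p3 → p3)) → p3 = 1 → 3/8 = 3/8
p3 → p3 = 3/8 → 3/8 = 1
p1 → p3 = 5/8 → 3/8 = 3/4
(p3 → p3) ↔ (p1 → p3) = 1 ↔ 3/4 = 3/4
p2 → p1 = 1/2 → 5/8 = 1
((p3 → p3) ↔ (p1 → p3)) → (p2 → p1) = 3/4 → 1 = 1
((p1 → (p3 → p3)) → p3) ↔ (((p3 → p3) ↔ (p1 → p3)) → (p2 → p1)) = 3/8 ↔ 1 = 3/8
(¬(p1 ↔ ¬p3) ↔ ¬(¬p1 ↔ p2)) → (((p1 → (p3 → p3)) → p3) ↔ (((p3 → p3) ↔ (p1 → p3)) → (p2 → p1))) = 7/8 → 3/8 = 1/2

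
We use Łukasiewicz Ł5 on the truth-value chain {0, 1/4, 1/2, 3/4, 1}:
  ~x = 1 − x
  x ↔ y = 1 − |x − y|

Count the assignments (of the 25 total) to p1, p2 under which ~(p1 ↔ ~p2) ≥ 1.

value 1: 2 assignments (counts)
value 3/4: 4 assignments
value 1/2: 6 assignments
value 1/4: 8 assignments
value 0: 5 assignments
So 2 of the 25 assignments meet the threshold.

2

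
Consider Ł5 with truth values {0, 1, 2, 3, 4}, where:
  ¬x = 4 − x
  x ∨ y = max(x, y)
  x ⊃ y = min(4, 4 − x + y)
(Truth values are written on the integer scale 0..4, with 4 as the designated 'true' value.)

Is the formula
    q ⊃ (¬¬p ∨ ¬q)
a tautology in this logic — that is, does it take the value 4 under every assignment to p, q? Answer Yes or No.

No

Counterexample: take p = 0, q = 3.
¬p = ¬0 = 4
¬¬p = ¬4 = 0
¬q = ¬3 = 1
¬¬p ∨ ¬q = 0 ∨ 1 = 1
q ⊃ (¬¬p ∨ ¬q) = 3 ⊃ 1 = 2
This gives 2 ≠ 4.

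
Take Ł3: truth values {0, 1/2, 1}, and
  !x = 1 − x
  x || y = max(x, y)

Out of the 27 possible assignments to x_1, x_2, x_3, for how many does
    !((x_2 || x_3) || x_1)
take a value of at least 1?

1

value 1: 1 assignment (counts)
value 1/2: 7 assignments
value 0: 19 assignments
So 1 of the 27 assignments meets the threshold.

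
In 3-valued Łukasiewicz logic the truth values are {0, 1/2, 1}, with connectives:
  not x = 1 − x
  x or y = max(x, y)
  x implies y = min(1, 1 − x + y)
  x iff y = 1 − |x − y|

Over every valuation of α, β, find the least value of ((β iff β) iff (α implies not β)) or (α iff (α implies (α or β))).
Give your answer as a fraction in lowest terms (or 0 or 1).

Take α = 1/2, β = 1:
β iff β = 1 iff 1 = 1
not β = not 1 = 0
α implies not β = 1/2 implies 0 = 1/2
(β iff β) iff (α implies not β) = 1 iff 1/2 = 1/2
α or β = 1/2 or 1 = 1
α implies (α or β) = 1/2 implies 1 = 1
α iff (α implies (α or β)) = 1/2 iff 1 = 1/2
((β iff β) iff (α implies not β)) or (α iff (α implies (α or β))) = 1/2 or 1/2 = 1/2
No assignment yields a value below 1/2, so this is the minimum.

1/2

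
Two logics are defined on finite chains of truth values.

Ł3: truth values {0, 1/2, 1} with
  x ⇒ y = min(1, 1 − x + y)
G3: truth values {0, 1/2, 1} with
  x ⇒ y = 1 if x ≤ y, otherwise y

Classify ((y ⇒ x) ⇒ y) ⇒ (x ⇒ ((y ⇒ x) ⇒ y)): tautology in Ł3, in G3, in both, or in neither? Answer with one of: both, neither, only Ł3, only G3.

both

In Ł3: every assignment gives 1 — tautology.
In G3: every assignment gives 1 — tautology.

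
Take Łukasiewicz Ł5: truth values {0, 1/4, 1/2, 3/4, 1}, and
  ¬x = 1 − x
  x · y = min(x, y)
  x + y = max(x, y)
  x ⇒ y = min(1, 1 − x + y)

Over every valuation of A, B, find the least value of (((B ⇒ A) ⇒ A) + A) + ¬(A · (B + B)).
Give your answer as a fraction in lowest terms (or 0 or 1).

1/2

Take A = 1/2, B = 1/2:
B ⇒ A = 1/2 ⇒ 1/2 = 1
(B ⇒ A) ⇒ A = 1 ⇒ 1/2 = 1/2
((B ⇒ A) ⇒ A) + A = 1/2 + 1/2 = 1/2
B + B = 1/2 + 1/2 = 1/2
A · (B + B) = 1/2 · 1/2 = 1/2
¬(A · (B + B)) = ¬1/2 = 1/2
(((B ⇒ A) ⇒ A) + A) + ¬(A · (B + B)) = 1/2 + 1/2 = 1/2
No assignment yields a value below 1/2, so this is the minimum.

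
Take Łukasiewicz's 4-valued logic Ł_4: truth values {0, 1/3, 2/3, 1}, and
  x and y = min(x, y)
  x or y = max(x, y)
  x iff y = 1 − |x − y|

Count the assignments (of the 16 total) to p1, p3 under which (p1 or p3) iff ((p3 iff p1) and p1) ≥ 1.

p1 = 0, p3 = 0 ↦ 1  ≥
p1 = 0, p3 = 1/3 ↦ 2/3  <
p1 = 0, p3 = 2/3 ↦ 1/3  <
p1 = 0, p3 = 1 ↦ 0  <
p1 = 1/3, p3 = 0 ↦ 1  ≥
p1 = 1/3, p3 = 1/3 ↦ 1  ≥
p1 = 1/3, p3 = 2/3 ↦ 2/3  <
p1 = 1/3, p3 = 1 ↦ 1/3  <
p1 = 2/3, p3 = 0 ↦ 2/3  <
p1 = 2/3, p3 = 1/3 ↦ 1  ≥
p1 = 2/3, p3 = 2/3 ↦ 1  ≥
p1 = 2/3, p3 = 1 ↦ 2/3  <
p1 = 1, p3 = 0 ↦ 0  <
p1 = 1, p3 = 1/3 ↦ 1/3  <
p1 = 1, p3 = 2/3 ↦ 2/3  <
p1 = 1, p3 = 1 ↦ 1  ≥
So 6 of the 16 assignments meet the threshold.

6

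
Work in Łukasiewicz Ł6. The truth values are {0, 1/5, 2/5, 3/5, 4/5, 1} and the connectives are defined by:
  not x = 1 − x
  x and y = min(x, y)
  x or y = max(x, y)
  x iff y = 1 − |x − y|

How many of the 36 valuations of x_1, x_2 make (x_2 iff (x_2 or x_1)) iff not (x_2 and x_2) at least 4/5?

10

value 1: 3 assignments (counts)
value 4/5: 7 assignments (counts)
value 3/5: 6 assignments
value 2/5: 7 assignments
value 1/5: 6 assignments
value 0: 7 assignments
So 10 of the 36 assignments meet the threshold.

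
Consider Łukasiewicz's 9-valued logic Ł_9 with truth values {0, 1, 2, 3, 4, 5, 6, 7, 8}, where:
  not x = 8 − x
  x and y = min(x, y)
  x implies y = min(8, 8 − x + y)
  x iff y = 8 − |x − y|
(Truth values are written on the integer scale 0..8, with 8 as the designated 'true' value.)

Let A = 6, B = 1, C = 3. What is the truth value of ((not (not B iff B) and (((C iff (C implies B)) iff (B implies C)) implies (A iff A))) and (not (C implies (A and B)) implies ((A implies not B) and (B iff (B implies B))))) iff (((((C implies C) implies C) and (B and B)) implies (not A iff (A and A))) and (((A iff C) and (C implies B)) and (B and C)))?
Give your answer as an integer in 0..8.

3

not B = not 1 = 7
not B iff B = 7 iff 1 = 2
not (not B iff B) = not 2 = 6
C implies B = 3 implies 1 = 6
C iff (C implies B) = 3 iff 6 = 5
B implies C = 1 implies 3 = 8
(C iff (C implies B)) iff (B implies C) = 5 iff 8 = 5
A iff A = 6 iff 6 = 8
((C iff (C implies B)) iff (B implies C)) implies (A iff A) = 5 implies 8 = 8
not (not B iff B) and (((C iff (C implies B)) iff (B implies C)) implies (A iff A)) = 6 and 8 = 6
A and B = 6 and 1 = 1
C implies (A and B) = 3 implies 1 = 6
not (C implies (A and B)) = not 6 = 2
not B = not 1 = 7
A implies not B = 6 implies 7 = 8
B implies B = 1 implies 1 = 8
B iff (B implies B) = 1 iff 8 = 1
(A implies not B) and (B iff (B implies B)) = 8 and 1 = 1
not (C implies (A and B)) implies ((A implies not B) and (B iff (B implies B))) = 2 implies 1 = 7
(not (not B iff B) and (((C iff (C implies B)) iff (B implies C)) implies (A iff A))) and (not (C implies (A and B)) implies ((A implies not B) and (B iff (B implies B)))) = 6 and 7 = 6
C implies C = 3 implies 3 = 8
(C implies C) implies C = 8 implies 3 = 3
B and B = 1 and 1 = 1
((C implies C) implies C) and (B and B) = 3 and 1 = 1
not A = not 6 = 2
A and A = 6 and 6 = 6
not A iff (A and A) = 2 iff 6 = 4
(((C implies C) implies C) and (B and B)) implies (not A iff (A and A)) = 1 implies 4 = 8
A iff C = 6 iff 3 = 5
C implies B = 3 implies 1 = 6
(A iff C) and (C implies B) = 5 and 6 = 5
B and C = 1 and 3 = 1
((A iff C) and (C implies B)) and (B and C) = 5 and 1 = 1
((((C implies C) implies C) and (B and B)) implies (not A iff (A and A))) and (((A iff C) and (C implies B)) and (B and C)) = 8 and 1 = 1
((not (not B iff B) and (((C iff (C implies B)) iff (B implies C)) implies (A iff A))) and (not (C implies (A and B)) implies ((A implies not B) and (B iff (B implies B))))) iff (((((C implies C) implies C) and (B and B)) implies (not A iff (A and A))) and (((A iff C) and (C implies B)) and (B and C))) = 6 iff 1 = 3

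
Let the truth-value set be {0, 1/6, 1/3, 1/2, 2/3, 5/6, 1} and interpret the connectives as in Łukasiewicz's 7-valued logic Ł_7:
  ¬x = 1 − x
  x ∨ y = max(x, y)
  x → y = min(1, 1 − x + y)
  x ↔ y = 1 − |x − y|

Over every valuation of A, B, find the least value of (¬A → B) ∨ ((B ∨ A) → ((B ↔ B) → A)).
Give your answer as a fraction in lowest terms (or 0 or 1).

1/2

Take A = 0, B = 1/2:
¬A = ¬0 = 1
¬A → B = 1 → 1/2 = 1/2
B ∨ A = 1/2 ∨ 0 = 1/2
B ↔ B = 1/2 ↔ 1/2 = 1
(B ↔ B) → A = 1 → 0 = 0
(B ∨ A) → ((B ↔ B) → A) = 1/2 → 0 = 1/2
(¬A → B) ∨ ((B ∨ A) → ((B ↔ B) → A)) = 1/2 ∨ 1/2 = 1/2
No assignment yields a value below 1/2, so this is the minimum.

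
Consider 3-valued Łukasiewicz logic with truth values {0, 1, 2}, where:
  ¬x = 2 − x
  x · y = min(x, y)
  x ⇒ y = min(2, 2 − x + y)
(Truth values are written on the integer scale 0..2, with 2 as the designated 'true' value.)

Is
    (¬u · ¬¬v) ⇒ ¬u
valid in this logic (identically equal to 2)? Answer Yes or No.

Yes

u = 0, v = 0 ↦ 2
u = 0, v = 1 ↦ 2
u = 0, v = 2 ↦ 2
u = 1, v = 0 ↦ 2
u = 1, v = 1 ↦ 2
u = 1, v = 2 ↦ 2
u = 2, v = 0 ↦ 2
u = 2, v = 1 ↦ 2
u = 2, v = 2 ↦ 2
Every assignment gives a value ≥ 2.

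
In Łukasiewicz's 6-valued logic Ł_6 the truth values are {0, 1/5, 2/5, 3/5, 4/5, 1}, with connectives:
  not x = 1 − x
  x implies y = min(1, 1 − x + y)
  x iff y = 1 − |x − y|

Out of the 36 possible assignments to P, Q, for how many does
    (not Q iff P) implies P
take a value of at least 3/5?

value 1: 17 assignments (counts)
value 4/5: 7 assignments (counts)
value 3/5: 5 assignments (counts)
value 2/5: 4 assignments
value 1/5: 2 assignments
value 0: 1 assignment
So 29 of the 36 assignments meet the threshold.

29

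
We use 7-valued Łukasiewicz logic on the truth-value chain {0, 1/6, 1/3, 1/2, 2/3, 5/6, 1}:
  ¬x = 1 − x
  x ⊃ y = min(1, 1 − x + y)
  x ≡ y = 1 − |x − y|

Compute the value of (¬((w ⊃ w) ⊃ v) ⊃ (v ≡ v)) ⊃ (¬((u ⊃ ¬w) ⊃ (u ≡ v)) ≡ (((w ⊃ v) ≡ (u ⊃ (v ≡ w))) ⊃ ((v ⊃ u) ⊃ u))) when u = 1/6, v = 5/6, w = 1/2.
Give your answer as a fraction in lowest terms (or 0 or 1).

5/6

w ⊃ w = 1/2 ⊃ 1/2 = 1
(w ⊃ w) ⊃ v = 1 ⊃ 5/6 = 5/6
¬((w ⊃ w) ⊃ v) = ¬5/6 = 1/6
v ≡ v = 5/6 ≡ 5/6 = 1
¬((w ⊃ w) ⊃ v) ⊃ (v ≡ v) = 1/6 ⊃ 1 = 1
¬w = ¬1/2 = 1/2
u ⊃ ¬w = 1/6 ⊃ 1/2 = 1
u ≡ v = 1/6 ≡ 5/6 = 1/3
(u ⊃ ¬w) ⊃ (u ≡ v) = 1 ⊃ 1/3 = 1/3
¬((u ⊃ ¬w) ⊃ (u ≡ v)) = ¬1/3 = 2/3
w ⊃ v = 1/2 ⊃ 5/6 = 1
v ≡ w = 5/6 ≡ 1/2 = 2/3
u ⊃ (v ≡ w) = 1/6 ⊃ 2/3 = 1
(w ⊃ v) ≡ (u ⊃ (v ≡ w)) = 1 ≡ 1 = 1
v ⊃ u = 5/6 ⊃ 1/6 = 1/3
(v ⊃ u) ⊃ u = 1/3 ⊃ 1/6 = 5/6
((w ⊃ v) ≡ (u ⊃ (v ≡ w))) ⊃ ((v ⊃ u) ⊃ u) = 1 ⊃ 5/6 = 5/6
¬((u ⊃ ¬w) ⊃ (u ≡ v)) ≡ (((w ⊃ v) ≡ (u ⊃ (v ≡ w))) ⊃ ((v ⊃ u) ⊃ u)) = 2/3 ≡ 5/6 = 5/6
(¬((w ⊃ w) ⊃ v) ⊃ (v ≡ v)) ⊃ (¬((u ⊃ ¬w) ⊃ (u ≡ v)) ≡ (((w ⊃ v) ≡ (u ⊃ (v ≡ w))) ⊃ ((v ⊃ u) ⊃ u))) = 1 ⊃ 5/6 = 5/6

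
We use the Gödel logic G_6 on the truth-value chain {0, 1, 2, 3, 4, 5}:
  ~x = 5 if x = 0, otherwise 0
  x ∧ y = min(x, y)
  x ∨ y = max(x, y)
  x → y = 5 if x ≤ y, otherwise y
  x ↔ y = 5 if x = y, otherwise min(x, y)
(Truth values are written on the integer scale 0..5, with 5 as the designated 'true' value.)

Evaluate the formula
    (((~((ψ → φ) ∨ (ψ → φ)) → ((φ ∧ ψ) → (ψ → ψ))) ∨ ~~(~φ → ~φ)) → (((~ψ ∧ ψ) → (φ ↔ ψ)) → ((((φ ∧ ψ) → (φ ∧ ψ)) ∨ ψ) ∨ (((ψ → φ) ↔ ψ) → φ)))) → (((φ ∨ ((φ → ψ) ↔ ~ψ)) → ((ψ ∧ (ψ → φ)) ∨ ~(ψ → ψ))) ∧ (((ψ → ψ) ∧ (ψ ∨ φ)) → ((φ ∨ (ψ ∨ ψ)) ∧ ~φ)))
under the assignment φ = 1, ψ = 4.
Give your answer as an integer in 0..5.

0

ψ → φ = 4 → 1 = 1
ψ → φ = 4 → 1 = 1
(ψ → φ) ∨ (ψ → φ) = 1 ∨ 1 = 1
~((ψ → φ) ∨ (ψ → φ)) = ~1 = 0
φ ∧ ψ = 1 ∧ 4 = 1
ψ → ψ = 4 → 4 = 5
(φ ∧ ψ) → (ψ → ψ) = 1 → 5 = 5
~((ψ → φ) ∨ (ψ → φ)) → ((φ ∧ ψ) → (ψ → ψ)) = 0 → 5 = 5
~φ = ~1 = 0
~φ = ~1 = 0
~φ → ~φ = 0 → 0 = 5
~(~φ → ~φ) = ~5 = 0
~~(~φ → ~φ) = ~0 = 5
(~((ψ → φ) ∨ (ψ → φ)) → ((φ ∧ ψ) → (ψ → ψ))) ∨ ~~(~φ → ~φ) = 5 ∨ 5 = 5
~ψ = ~4 = 0
~ψ ∧ ψ = 0 ∧ 4 = 0
φ ↔ ψ = 1 ↔ 4 = 1
(~ψ ∧ ψ) → (φ ↔ ψ) = 0 → 1 = 5
φ ∧ ψ = 1 ∧ 4 = 1
φ ∧ ψ = 1 ∧ 4 = 1
(φ ∧ ψ) → (φ ∧ ψ) = 1 → 1 = 5
((φ ∧ ψ) → (φ ∧ ψ)) ∨ ψ = 5 ∨ 4 = 5
ψ → φ = 4 → 1 = 1
(ψ → φ) ↔ ψ = 1 ↔ 4 = 1
((ψ → φ) ↔ ψ) → φ = 1 → 1 = 5
(((φ ∧ ψ) → (φ ∧ ψ)) ∨ ψ) ∨ (((ψ → φ) ↔ ψ) → φ) = 5 ∨ 5 = 5
((~ψ ∧ ψ) → (φ ↔ ψ)) → ((((φ ∧ ψ) → (φ ∧ ψ)) ∨ ψ) ∨ (((ψ → φ) ↔ ψ) → φ)) = 5 → 5 = 5
((~((ψ → φ) ∨ (ψ → φ)) → ((φ ∧ ψ) → (ψ → ψ))) ∨ ~~(~φ → ~φ)) → (((~ψ ∧ ψ) → (φ ↔ ψ)) → ((((φ ∧ ψ) → (φ ∧ ψ)) ∨ ψ) ∨ (((ψ → φ) ↔ ψ) → φ))) = 5 → 5 = 5
φ → ψ = 1 → 4 = 5
~ψ = ~4 = 0
(φ → ψ) ↔ ~ψ = 5 ↔ 0 = 0
φ ∨ ((φ → ψ) ↔ ~ψ) = 1 ∨ 0 = 1
ψ → φ = 4 → 1 = 1
ψ ∧ (ψ → φ) = 4 ∧ 1 = 1
ψ → ψ = 4 → 4 = 5
~(ψ → ψ) = ~5 = 0
(ψ ∧ (ψ → φ)) ∨ ~(ψ → ψ) = 1 ∨ 0 = 1
(φ ∨ ((φ → ψ) ↔ ~ψ)) → ((ψ ∧ (ψ → φ)) ∨ ~(ψ → ψ)) = 1 → 1 = 5
ψ → ψ = 4 → 4 = 5
ψ ∨ φ = 4 ∨ 1 = 4
(ψ → ψ) ∧ (ψ ∨ φ) = 5 ∧ 4 = 4
ψ ∨ ψ = 4 ∨ 4 = 4
φ ∨ (ψ ∨ ψ) = 1 ∨ 4 = 4
~φ = ~1 = 0
(φ ∨ (ψ ∨ ψ)) ∧ ~φ = 4 ∧ 0 = 0
((ψ → ψ) ∧ (ψ ∨ φ)) → ((φ ∨ (ψ ∨ ψ)) ∧ ~φ) = 4 → 0 = 0
((φ ∨ ((φ → ψ) ↔ ~ψ)) → ((ψ ∧ (ψ → φ)) ∨ ~(ψ → ψ))) ∧ (((ψ → ψ) ∧ (ψ ∨ φ)) → ((φ ∨ (ψ ∨ ψ)) ∧ ~φ)) = 5 ∧ 0 = 0
(((~((ψ → φ) ∨ (ψ → φ)) → ((φ ∧ ψ) → (ψ → ψ))) ∨ ~~(~φ → ~φ)) → (((~ψ ∧ ψ) → (φ ↔ ψ)) → ((((φ ∧ ψ) → (φ ∧ ψ)) ∨ ψ) ∨ (((ψ → φ) ↔ ψ) → φ)))) → (((φ ∨ ((φ → ψ) ↔ ~ψ)) → ((ψ ∧ (ψ → φ)) ∨ ~(ψ → ψ))) ∧ (((ψ → ψ) ∧ (ψ ∨ φ)) → ((φ ∨ (ψ ∨ ψ)) ∧ ~φ))) = 5 → 0 = 0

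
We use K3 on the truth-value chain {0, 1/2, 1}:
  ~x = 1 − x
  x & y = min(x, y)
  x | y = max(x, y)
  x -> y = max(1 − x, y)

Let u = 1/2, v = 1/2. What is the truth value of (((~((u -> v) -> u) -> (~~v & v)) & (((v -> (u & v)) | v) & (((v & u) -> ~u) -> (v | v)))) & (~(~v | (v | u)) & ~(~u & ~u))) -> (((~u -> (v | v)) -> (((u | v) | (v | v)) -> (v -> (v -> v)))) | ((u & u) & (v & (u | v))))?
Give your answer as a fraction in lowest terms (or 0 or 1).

1/2

u -> v = 1/2 -> 1/2 = 1/2
(u -> v) -> u = 1/2 -> 1/2 = 1/2
~((u -> v) -> u) = ~1/2 = 1/2
~v = ~1/2 = 1/2
~~v = ~1/2 = 1/2
~~v & v = 1/2 & 1/2 = 1/2
~((u -> v) -> u) -> (~~v & v) = 1/2 -> 1/2 = 1/2
u & v = 1/2 & 1/2 = 1/2
v -> (u & v) = 1/2 -> 1/2 = 1/2
(v -> (u & v)) | v = 1/2 | 1/2 = 1/2
v & u = 1/2 & 1/2 = 1/2
~u = ~1/2 = 1/2
(v & u) -> ~u = 1/2 -> 1/2 = 1/2
v | v = 1/2 | 1/2 = 1/2
((v & u) -> ~u) -> (v | v) = 1/2 -> 1/2 = 1/2
((v -> (u & v)) | v) & (((v & u) -> ~u) -> (v | v)) = 1/2 & 1/2 = 1/2
(~((u -> v) -> u) -> (~~v & v)) & (((v -> (u & v)) | v) & (((v & u) -> ~u) -> (v | v))) = 1/2 & 1/2 = 1/2
~v = ~1/2 = 1/2
v | u = 1/2 | 1/2 = 1/2
~v | (v | u) = 1/2 | 1/2 = 1/2
~(~v | (v | u)) = ~1/2 = 1/2
~u = ~1/2 = 1/2
~u = ~1/2 = 1/2
~u & ~u = 1/2 & 1/2 = 1/2
~(~u & ~u) = ~1/2 = 1/2
~(~v | (v | u)) & ~(~u & ~u) = 1/2 & 1/2 = 1/2
((~((u -> v) -> u) -> (~~v & v)) & (((v -> (u & v)) | v) & (((v & u) -> ~u) -> (v | v)))) & (~(~v | (v | u)) & ~(~u & ~u)) = 1/2 & 1/2 = 1/2
~u = ~1/2 = 1/2
v | v = 1/2 | 1/2 = 1/2
~u -> (v | v) = 1/2 -> 1/2 = 1/2
u | v = 1/2 | 1/2 = 1/2
v | v = 1/2 | 1/2 = 1/2
(u | v) | (v | v) = 1/2 | 1/2 = 1/2
v -> v = 1/2 -> 1/2 = 1/2
v -> (v -> v) = 1/2 -> 1/2 = 1/2
((u | v) | (v | v)) -> (v -> (v -> v)) = 1/2 -> 1/2 = 1/2
(~u -> (v | v)) -> (((u | v) | (v | v)) -> (v -> (v -> v))) = 1/2 -> 1/2 = 1/2
u & u = 1/2 & 1/2 = 1/2
u | v = 1/2 | 1/2 = 1/2
v & (u | v) = 1/2 & 1/2 = 1/2
(u & u) & (v & (u | v)) = 1/2 & 1/2 = 1/2
((~u -> (v | v)) -> (((u | v) | (v | v)) -> (v -> (v -> v)))) | ((u & u) & (v & (u | v))) = 1/2 | 1/2 = 1/2
(((~((u -> v) -> u) -> (~~v & v)) & (((v -> (u & v)) | v) & (((v & u) -> ~u) -> (v | v)))) & (~(~v | (v | u)) & ~(~u & ~u))) -> (((~u -> (v | v)) -> (((u | v) | (v | v)) -> (v -> (v -> v)))) | ((u & u) & (v & (u | v)))) = 1/2 -> 1/2 = 1/2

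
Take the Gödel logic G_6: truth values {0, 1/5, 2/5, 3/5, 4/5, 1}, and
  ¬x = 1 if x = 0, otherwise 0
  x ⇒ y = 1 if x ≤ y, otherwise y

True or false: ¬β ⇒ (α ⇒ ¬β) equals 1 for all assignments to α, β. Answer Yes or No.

At α = 1/5, β = 3/5, for instance:
¬β = ¬3/5 = 0
α ⇒ ¬β = 1/5 ⇒ 0 = 0
¬β ⇒ (α ⇒ ¬β) = 0 ⇒ 0 = 1
and checking the remaining 35 assignments likewise gives ≥ 1 in every case.

Yes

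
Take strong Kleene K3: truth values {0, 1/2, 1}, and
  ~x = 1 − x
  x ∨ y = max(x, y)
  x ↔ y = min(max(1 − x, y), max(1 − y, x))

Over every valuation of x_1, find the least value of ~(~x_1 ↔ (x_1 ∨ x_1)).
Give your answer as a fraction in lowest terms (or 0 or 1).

Take x_1 = 1/2:
~x_1 = ~1/2 = 1/2
x_1 ∨ x_1 = 1/2 ∨ 1/2 = 1/2
~x_1 ↔ (x_1 ∨ x_1) = 1/2 ↔ 1/2 = 1/2
~(~x_1 ↔ (x_1 ∨ x_1)) = ~1/2 = 1/2
No assignment yields a value below 1/2, so this is the minimum.

1/2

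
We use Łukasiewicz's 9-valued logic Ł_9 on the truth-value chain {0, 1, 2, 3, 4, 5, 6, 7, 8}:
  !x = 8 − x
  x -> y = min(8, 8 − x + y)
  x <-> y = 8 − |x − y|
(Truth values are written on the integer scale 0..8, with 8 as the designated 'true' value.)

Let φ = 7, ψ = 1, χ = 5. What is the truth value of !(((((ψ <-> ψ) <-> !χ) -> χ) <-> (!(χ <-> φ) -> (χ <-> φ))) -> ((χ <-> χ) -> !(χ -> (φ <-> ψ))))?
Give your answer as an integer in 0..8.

ψ <-> ψ = 1 <-> 1 = 8
!χ = !5 = 3
(ψ <-> ψ) <-> !χ = 8 <-> 3 = 3
((ψ <-> ψ) <-> !χ) -> χ = 3 -> 5 = 8
χ <-> φ = 5 <-> 7 = 6
!(χ <-> φ) = !6 = 2
χ <-> φ = 5 <-> 7 = 6
!(χ <-> φ) -> (χ <-> φ) = 2 -> 6 = 8
(((ψ <-> ψ) <-> !χ) -> χ) <-> (!(χ <-> φ) -> (χ <-> φ)) = 8 <-> 8 = 8
χ <-> χ = 5 <-> 5 = 8
φ <-> ψ = 7 <-> 1 = 2
χ -> (φ <-> ψ) = 5 -> 2 = 5
!(χ -> (φ <-> ψ)) = !5 = 3
(χ <-> χ) -> !(χ -> (φ <-> ψ)) = 8 -> 3 = 3
((((ψ <-> ψ) <-> !χ) -> χ) <-> (!(χ <-> φ) -> (χ <-> φ))) -> ((χ <-> χ) -> !(χ -> (φ <-> ψ))) = 8 -> 3 = 3
!(((((ψ <-> ψ) <-> !χ) -> χ) <-> (!(χ <-> φ) -> (χ <-> φ))) -> ((χ <-> χ) -> !(χ -> (φ <-> ψ)))) = !3 = 5

5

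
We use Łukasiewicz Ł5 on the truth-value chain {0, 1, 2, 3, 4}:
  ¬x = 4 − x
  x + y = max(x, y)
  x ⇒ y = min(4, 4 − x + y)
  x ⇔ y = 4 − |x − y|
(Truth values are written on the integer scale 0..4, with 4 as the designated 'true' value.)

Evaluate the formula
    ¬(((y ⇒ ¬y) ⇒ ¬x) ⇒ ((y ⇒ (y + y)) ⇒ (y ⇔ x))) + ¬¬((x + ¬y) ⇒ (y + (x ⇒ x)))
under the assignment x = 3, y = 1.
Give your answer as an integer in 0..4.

¬y = ¬1 = 3
y ⇒ ¬y = 1 ⇒ 3 = 4
¬x = ¬3 = 1
(y ⇒ ¬y) ⇒ ¬x = 4 ⇒ 1 = 1
y + y = 1 + 1 = 1
y ⇒ (y + y) = 1 ⇒ 1 = 4
y ⇔ x = 1 ⇔ 3 = 2
(y ⇒ (y + y)) ⇒ (y ⇔ x) = 4 ⇒ 2 = 2
((y ⇒ ¬y) ⇒ ¬x) ⇒ ((y ⇒ (y + y)) ⇒ (y ⇔ x)) = 1 ⇒ 2 = 4
¬(((y ⇒ ¬y) ⇒ ¬x) ⇒ ((y ⇒ (y + y)) ⇒ (y ⇔ x))) = ¬4 = 0
¬y = ¬1 = 3
x + ¬y = 3 + 3 = 3
x ⇒ x = 3 ⇒ 3 = 4
y + (x ⇒ x) = 1 + 4 = 4
(x + ¬y) ⇒ (y + (x ⇒ x)) = 3 ⇒ 4 = 4
¬((x + ¬y) ⇒ (y + (x ⇒ x))) = ¬4 = 0
¬¬((x + ¬y) ⇒ (y + (x ⇒ x))) = ¬0 = 4
¬(((y ⇒ ¬y) ⇒ ¬x) ⇒ ((y ⇒ (y + y)) ⇒ (y ⇔ x))) + ¬¬((x + ¬y) ⇒ (y + (x ⇒ x))) = 0 + 4 = 4

4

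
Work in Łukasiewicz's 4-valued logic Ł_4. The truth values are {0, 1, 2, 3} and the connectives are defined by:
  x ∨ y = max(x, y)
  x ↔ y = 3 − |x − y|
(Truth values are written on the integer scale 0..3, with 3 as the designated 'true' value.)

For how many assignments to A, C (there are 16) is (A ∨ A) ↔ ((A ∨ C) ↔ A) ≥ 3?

A = 0, C = 0 ↦ 0  <
A = 0, C = 1 ↦ 1  <
A = 0, C = 2 ↦ 2  <
A = 0, C = 3 ↦ 3  ≥
A = 1, C = 0 ↦ 1  <
A = 1, C = 1 ↦ 1  <
A = 1, C = 2 ↦ 2  <
A = 1, C = 3 ↦ 3  ≥
A = 2, C = 0 ↦ 2  <
A = 2, C = 1 ↦ 2  <
A = 2, C = 2 ↦ 2  <
A = 2, C = 3 ↦ 3  ≥
A = 3, C = 0 ↦ 3  ≥
A = 3, C = 1 ↦ 3  ≥
A = 3, C = 2 ↦ 3  ≥
A = 3, C = 3 ↦ 3  ≥
So 7 of the 16 assignments meet the threshold.

7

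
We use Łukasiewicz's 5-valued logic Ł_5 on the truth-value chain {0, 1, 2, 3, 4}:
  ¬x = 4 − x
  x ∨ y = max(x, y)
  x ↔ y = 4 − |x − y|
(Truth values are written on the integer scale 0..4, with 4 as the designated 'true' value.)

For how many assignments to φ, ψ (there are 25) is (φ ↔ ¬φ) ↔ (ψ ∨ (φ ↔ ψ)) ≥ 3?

value 4: 4 assignments (counts)
value 3: 8 assignments (counts)
value 2: 7 assignments
value 1: 3 assignments
value 0: 3 assignments
So 12 of the 25 assignments meet the threshold.

12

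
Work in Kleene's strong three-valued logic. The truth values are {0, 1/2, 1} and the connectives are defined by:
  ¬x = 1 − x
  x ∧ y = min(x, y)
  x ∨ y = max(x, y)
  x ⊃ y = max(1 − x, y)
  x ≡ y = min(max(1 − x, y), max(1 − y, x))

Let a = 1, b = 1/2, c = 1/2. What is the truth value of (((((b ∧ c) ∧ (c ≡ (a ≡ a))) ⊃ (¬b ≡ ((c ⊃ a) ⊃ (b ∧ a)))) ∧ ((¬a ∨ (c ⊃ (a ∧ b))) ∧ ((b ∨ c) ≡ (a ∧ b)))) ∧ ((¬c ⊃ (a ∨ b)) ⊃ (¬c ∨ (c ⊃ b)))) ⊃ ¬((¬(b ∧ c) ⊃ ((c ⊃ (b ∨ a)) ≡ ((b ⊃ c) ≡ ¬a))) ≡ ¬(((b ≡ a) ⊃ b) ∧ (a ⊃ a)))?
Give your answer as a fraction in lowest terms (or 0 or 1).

b ∧ c = 1/2 ∧ 1/2 = 1/2
a ≡ a = 1 ≡ 1 = 1
c ≡ (a ≡ a) = 1/2 ≡ 1 = 1/2
(b ∧ c) ∧ (c ≡ (a ≡ a)) = 1/2 ∧ 1/2 = 1/2
¬b = ¬1/2 = 1/2
c ⊃ a = 1/2 ⊃ 1 = 1
b ∧ a = 1/2 ∧ 1 = 1/2
(c ⊃ a) ⊃ (b ∧ a) = 1 ⊃ 1/2 = 1/2
¬b ≡ ((c ⊃ a) ⊃ (b ∧ a)) = 1/2 ≡ 1/2 = 1/2
((b ∧ c) ∧ (c ≡ (a ≡ a))) ⊃ (¬b ≡ ((c ⊃ a) ⊃ (b ∧ a))) = 1/2 ⊃ 1/2 = 1/2
¬a = ¬1 = 0
a ∧ b = 1 ∧ 1/2 = 1/2
c ⊃ (a ∧ b) = 1/2 ⊃ 1/2 = 1/2
¬a ∨ (c ⊃ (a ∧ b)) = 0 ∨ 1/2 = 1/2
b ∨ c = 1/2 ∨ 1/2 = 1/2
a ∧ b = 1 ∧ 1/2 = 1/2
(b ∨ c) ≡ (a ∧ b) = 1/2 ≡ 1/2 = 1/2
(¬a ∨ (c ⊃ (a ∧ b))) ∧ ((b ∨ c) ≡ (a ∧ b)) = 1/2 ∧ 1/2 = 1/2
(((b ∧ c) ∧ (c ≡ (a ≡ a))) ⊃ (¬b ≡ ((c ⊃ a) ⊃ (b ∧ a)))) ∧ ((¬a ∨ (c ⊃ (a ∧ b))) ∧ ((b ∨ c) ≡ (a ∧ b))) = 1/2 ∧ 1/2 = 1/2
¬c = ¬1/2 = 1/2
a ∨ b = 1 ∨ 1/2 = 1
¬c ⊃ (a ∨ b) = 1/2 ⊃ 1 = 1
¬c = ¬1/2 = 1/2
c ⊃ b = 1/2 ⊃ 1/2 = 1/2
¬c ∨ (c ⊃ b) = 1/2 ∨ 1/2 = 1/2
(¬c ⊃ (a ∨ b)) ⊃ (¬c ∨ (c ⊃ b)) = 1 ⊃ 1/2 = 1/2
((((b ∧ c) ∧ (c ≡ (a ≡ a))) ⊃ (¬b ≡ ((c ⊃ a) ⊃ (b ∧ a)))) ∧ ((¬a ∨ (c ⊃ (a ∧ b))) ∧ ((b ∨ c) ≡ (a ∧ b)))) ∧ ((¬c ⊃ (a ∨ b)) ⊃ (¬c ∨ (c ⊃ b))) = 1/2 ∧ 1/2 = 1/2
b ∧ c = 1/2 ∧ 1/2 = 1/2
¬(b ∧ c) = ¬1/2 = 1/2
b ∨ a = 1/2 ∨ 1 = 1
c ⊃ (b ∨ a) = 1/2 ⊃ 1 = 1
b ⊃ c = 1/2 ⊃ 1/2 = 1/2
¬a = ¬1 = 0
(b ⊃ c) ≡ ¬a = 1/2 ≡ 0 = 1/2
(c ⊃ (b ∨ a)) ≡ ((b ⊃ c) ≡ ¬a) = 1 ≡ 1/2 = 1/2
¬(b ∧ c) ⊃ ((c ⊃ (b ∨ a)) ≡ ((b ⊃ c) ≡ ¬a)) = 1/2 ⊃ 1/2 = 1/2
b ≡ a = 1/2 ≡ 1 = 1/2
(b ≡ a) ⊃ b = 1/2 ⊃ 1/2 = 1/2
a ⊃ a = 1 ⊃ 1 = 1
((b ≡ a) ⊃ b) ∧ (a ⊃ a) = 1/2 ∧ 1 = 1/2
¬(((b ≡ a) ⊃ b) ∧ (a ⊃ a)) = ¬1/2 = 1/2
(¬(b ∧ c) ⊃ ((c ⊃ (b ∨ a)) ≡ ((b ⊃ c) ≡ ¬a))) ≡ ¬(((b ≡ a) ⊃ b) ∧ (a ⊃ a)) = 1/2 ≡ 1/2 = 1/2
¬((¬(b ∧ c) ⊃ ((c ⊃ (b ∨ a)) ≡ ((b ⊃ c) ≡ ¬a))) ≡ ¬(((b ≡ a) ⊃ b) ∧ (a ⊃ a))) = ¬1/2 = 1/2
(((((b ∧ c) ∧ (c ≡ (a ≡ a))) ⊃ (¬b ≡ ((c ⊃ a) ⊃ (b ∧ a)))) ∧ ((¬a ∨ (c ⊃ (a ∧ b))) ∧ ((b ∨ c) ≡ (a ∧ b)))) ∧ ((¬c ⊃ (a ∨ b)) ⊃ (¬c ∨ (c ⊃ b)))) ⊃ ¬((¬(b ∧ c) ⊃ ((c ⊃ (b ∨ a)) ≡ ((b ⊃ c) ≡ ¬a))) ≡ ¬(((b ≡ a) ⊃ b) ∧ (a ⊃ a))) = 1/2 ⊃ 1/2 = 1/2

1/2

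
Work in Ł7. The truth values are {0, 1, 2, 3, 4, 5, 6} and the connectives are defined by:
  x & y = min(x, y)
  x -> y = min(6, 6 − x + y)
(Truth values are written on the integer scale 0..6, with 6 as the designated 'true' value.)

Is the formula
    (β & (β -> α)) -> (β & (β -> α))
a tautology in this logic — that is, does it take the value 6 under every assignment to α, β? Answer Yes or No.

At α = 6, β = 3, for instance:
β -> α = 3 -> 6 = 6
β & (β -> α) = 3 & 6 = 3
(β & (β -> α)) -> (β & (β -> α)) = 3 -> 3 = 6
and checking the remaining 48 assignments likewise gives ≥ 6 in every case.

Yes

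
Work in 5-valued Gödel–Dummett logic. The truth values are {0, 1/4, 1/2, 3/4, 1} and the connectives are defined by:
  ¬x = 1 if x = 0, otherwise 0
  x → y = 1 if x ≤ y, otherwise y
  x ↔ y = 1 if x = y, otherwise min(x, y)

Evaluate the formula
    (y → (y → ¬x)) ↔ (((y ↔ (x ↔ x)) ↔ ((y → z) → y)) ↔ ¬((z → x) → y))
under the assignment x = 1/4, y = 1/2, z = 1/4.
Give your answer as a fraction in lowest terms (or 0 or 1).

1

¬x = ¬1/4 = 0
y → ¬x = 1/2 → 0 = 0
y → (y → ¬x) = 1/2 → 0 = 0
x ↔ x = 1/4 ↔ 1/4 = 1
y ↔ (x ↔ x) = 1/2 ↔ 1 = 1/2
y → z = 1/2 → 1/4 = 1/4
(y → z) → y = 1/4 → 1/2 = 1
(y ↔ (x ↔ x)) ↔ ((y → z) → y) = 1/2 ↔ 1 = 1/2
z → x = 1/4 → 1/4 = 1
(z → x) → y = 1 → 1/2 = 1/2
¬((z → x) → y) = ¬1/2 = 0
((y ↔ (x ↔ x)) ↔ ((y → z) → y)) ↔ ¬((z → x) → y) = 1/2 ↔ 0 = 0
(y → (y → ¬x)) ↔ (((y ↔ (x ↔ x)) ↔ ((y → z) → y)) ↔ ¬((z → x) → y)) = 0 ↔ 0 = 1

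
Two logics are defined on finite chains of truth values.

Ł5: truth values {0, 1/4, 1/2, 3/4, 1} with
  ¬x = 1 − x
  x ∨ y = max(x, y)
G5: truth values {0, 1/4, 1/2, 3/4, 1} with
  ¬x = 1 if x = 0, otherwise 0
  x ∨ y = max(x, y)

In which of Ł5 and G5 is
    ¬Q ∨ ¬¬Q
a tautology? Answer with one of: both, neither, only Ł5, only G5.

only G5

In Ł5: at Q = 1/4 the value is 3/4 — not a tautology.
In G5: every assignment gives 1 — tautology.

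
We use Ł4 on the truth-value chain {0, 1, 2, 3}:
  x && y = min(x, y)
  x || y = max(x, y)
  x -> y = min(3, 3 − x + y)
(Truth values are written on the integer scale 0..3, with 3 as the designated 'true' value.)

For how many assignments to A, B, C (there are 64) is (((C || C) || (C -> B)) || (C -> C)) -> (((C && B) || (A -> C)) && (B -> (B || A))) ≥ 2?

52

value 3: 40 assignments (counts)
value 2: 12 assignments (counts)
value 1: 8 assignments
value 0: 4 assignments
So 52 of the 64 assignments meet the threshold.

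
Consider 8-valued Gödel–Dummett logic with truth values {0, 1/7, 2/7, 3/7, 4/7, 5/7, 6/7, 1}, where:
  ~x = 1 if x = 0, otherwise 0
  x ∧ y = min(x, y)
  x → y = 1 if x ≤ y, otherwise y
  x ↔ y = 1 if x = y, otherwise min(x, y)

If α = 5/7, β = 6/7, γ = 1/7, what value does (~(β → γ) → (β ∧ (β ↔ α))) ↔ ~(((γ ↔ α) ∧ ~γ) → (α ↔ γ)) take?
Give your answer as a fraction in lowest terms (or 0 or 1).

0

β → γ = 6/7 → 1/7 = 1/7
~(β → γ) = ~1/7 = 0
β ↔ α = 6/7 ↔ 5/7 = 5/7
β ∧ (β ↔ α) = 6/7 ∧ 5/7 = 5/7
~(β → γ) → (β ∧ (β ↔ α)) = 0 → 5/7 = 1
γ ↔ α = 1/7 ↔ 5/7 = 1/7
~γ = ~1/7 = 0
(γ ↔ α) ∧ ~γ = 1/7 ∧ 0 = 0
α ↔ γ = 5/7 ↔ 1/7 = 1/7
((γ ↔ α) ∧ ~γ) → (α ↔ γ) = 0 → 1/7 = 1
~(((γ ↔ α) ∧ ~γ) → (α ↔ γ)) = ~1 = 0
(~(β → γ) → (β ∧ (β ↔ α))) ↔ ~(((γ ↔ α) ∧ ~γ) → (α ↔ γ)) = 1 ↔ 0 = 0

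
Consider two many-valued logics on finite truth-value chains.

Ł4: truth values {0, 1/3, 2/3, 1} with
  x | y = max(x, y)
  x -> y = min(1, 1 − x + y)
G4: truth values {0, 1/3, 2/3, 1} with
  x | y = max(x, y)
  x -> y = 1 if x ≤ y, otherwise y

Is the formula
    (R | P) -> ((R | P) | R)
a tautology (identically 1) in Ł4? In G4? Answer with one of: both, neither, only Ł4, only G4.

In Ł4: every assignment gives 1 — tautology.
In G4: every assignment gives 1 — tautology.

both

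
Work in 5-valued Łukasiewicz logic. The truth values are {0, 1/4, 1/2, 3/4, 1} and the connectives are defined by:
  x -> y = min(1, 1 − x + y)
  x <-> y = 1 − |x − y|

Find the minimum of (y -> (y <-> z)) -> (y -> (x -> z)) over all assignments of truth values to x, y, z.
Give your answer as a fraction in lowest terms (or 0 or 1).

1/2

Take x = 1, y = 1/2, z = 0:
y <-> z = 1/2 <-> 0 = 1/2
y -> (y <-> z) = 1/2 -> 1/2 = 1
x -> z = 1 -> 0 = 0
y -> (x -> z) = 1/2 -> 0 = 1/2
(y -> (y <-> z)) -> (y -> (x -> z)) = 1 -> 1/2 = 1/2
No assignment yields a value below 1/2, so this is the minimum.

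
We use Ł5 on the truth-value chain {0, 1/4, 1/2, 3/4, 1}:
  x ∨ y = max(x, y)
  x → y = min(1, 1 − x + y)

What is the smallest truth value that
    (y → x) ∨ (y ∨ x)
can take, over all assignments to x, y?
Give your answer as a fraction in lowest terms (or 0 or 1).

1/2

Take x = 0, y = 1/2:
y → x = 1/2 → 0 = 1/2
y ∨ x = 1/2 ∨ 0 = 1/2
(y → x) ∨ (y ∨ x) = 1/2 ∨ 1/2 = 1/2
No assignment yields a value below 1/2, so this is the minimum.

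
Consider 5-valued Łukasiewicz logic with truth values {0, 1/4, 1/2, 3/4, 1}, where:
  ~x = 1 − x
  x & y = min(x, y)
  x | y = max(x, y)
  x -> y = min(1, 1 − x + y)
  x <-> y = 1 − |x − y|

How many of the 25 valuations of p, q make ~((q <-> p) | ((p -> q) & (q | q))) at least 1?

value 1: 1 assignment (counts)
value 3/4: 2 assignments
value 1/2: 4 assignments
value 1/4: 9 assignments
value 0: 9 assignments
So 1 of the 25 assignments meets the threshold.

1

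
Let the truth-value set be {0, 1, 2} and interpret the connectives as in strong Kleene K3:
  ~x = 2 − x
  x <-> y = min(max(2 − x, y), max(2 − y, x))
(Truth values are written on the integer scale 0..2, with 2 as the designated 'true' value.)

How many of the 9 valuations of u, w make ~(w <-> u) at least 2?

2

u = 0, w = 0 ↦ 0  <
u = 0, w = 1 ↦ 1  <
u = 0, w = 2 ↦ 2  ≥
u = 1, w = 0 ↦ 1  <
u = 1, w = 1 ↦ 1  <
u = 1, w = 2 ↦ 1  <
u = 2, w = 0 ↦ 2  ≥
u = 2, w = 1 ↦ 1  <
u = 2, w = 2 ↦ 0  <
So 2 of the 9 assignments meet the threshold.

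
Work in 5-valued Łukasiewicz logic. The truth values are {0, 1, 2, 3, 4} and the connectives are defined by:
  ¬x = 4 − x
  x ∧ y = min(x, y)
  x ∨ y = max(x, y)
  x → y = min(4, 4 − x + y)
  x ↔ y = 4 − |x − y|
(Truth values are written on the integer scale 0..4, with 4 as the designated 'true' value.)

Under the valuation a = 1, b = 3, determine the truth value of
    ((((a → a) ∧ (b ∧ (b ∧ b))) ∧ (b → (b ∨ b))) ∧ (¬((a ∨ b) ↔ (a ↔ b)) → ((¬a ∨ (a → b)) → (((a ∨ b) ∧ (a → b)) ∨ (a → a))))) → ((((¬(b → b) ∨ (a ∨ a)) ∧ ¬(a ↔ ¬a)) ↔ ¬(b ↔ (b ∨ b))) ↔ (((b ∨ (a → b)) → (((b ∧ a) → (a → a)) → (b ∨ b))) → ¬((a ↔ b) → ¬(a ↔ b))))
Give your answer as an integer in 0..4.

a → a = 1 → 1 = 4
b ∧ b = 3 ∧ 3 = 3
b ∧ (b ∧ b) = 3 ∧ 3 = 3
(a → a) ∧ (b ∧ (b ∧ b)) = 4 ∧ 3 = 3
b ∨ b = 3 ∨ 3 = 3
b → (b ∨ b) = 3 → 3 = 4
((a → a) ∧ (b ∧ (b ∧ b))) ∧ (b → (b ∨ b)) = 3 ∧ 4 = 3
a ∨ b = 1 ∨ 3 = 3
a ↔ b = 1 ↔ 3 = 2
(a ∨ b) ↔ (a ↔ b) = 3 ↔ 2 = 3
¬((a ∨ b) ↔ (a ↔ b)) = ¬3 = 1
¬a = ¬1 = 3
a → b = 1 → 3 = 4
¬a ∨ (a → b) = 3 ∨ 4 = 4
a ∨ b = 1 ∨ 3 = 3
a → b = 1 → 3 = 4
(a ∨ b) ∧ (a → b) = 3 ∧ 4 = 3
a → a = 1 → 1 = 4
((a ∨ b) ∧ (a → b)) ∨ (a → a) = 3 ∨ 4 = 4
(¬a ∨ (a → b)) → (((a ∨ b) ∧ (a → b)) ∨ (a → a)) = 4 → 4 = 4
¬((a ∨ b) ↔ (a ↔ b)) → ((¬a ∨ (a → b)) → (((a ∨ b) ∧ (a → b)) ∨ (a → a))) = 1 → 4 = 4
(((a → a) ∧ (b ∧ (b ∧ b))) ∧ (b → (b ∨ b))) ∧ (¬((a ∨ b) ↔ (a ↔ b)) → ((¬a ∨ (a → b)) → (((a ∨ b) ∧ (a → b)) ∨ (a → a)))) = 3 ∧ 4 = 3
b → b = 3 → 3 = 4
¬(b → b) = ¬4 = 0
a ∨ a = 1 ∨ 1 = 1
¬(b → b) ∨ (a ∨ a) = 0 ∨ 1 = 1
¬a = ¬1 = 3
a ↔ ¬a = 1 ↔ 3 = 2
¬(a ↔ ¬a) = ¬2 = 2
(¬(b → b) ∨ (a ∨ a)) ∧ ¬(a ↔ ¬a) = 1 ∧ 2 = 1
b ∨ b = 3 ∨ 3 = 3
b ↔ (b ∨ b) = 3 ↔ 3 = 4
¬(b ↔ (b ∨ b)) = ¬4 = 0
((¬(b → b) ∨ (a ∨ a)) ∧ ¬(a ↔ ¬a)) ↔ ¬(b ↔ (b ∨ b)) = 1 ↔ 0 = 3
a → b = 1 → 3 = 4
b ∨ (a → b) = 3 ∨ 4 = 4
b ∧ a = 3 ∧ 1 = 1
a → a = 1 → 1 = 4
(b ∧ a) → (a → a) = 1 → 4 = 4
b ∨ b = 3 ∨ 3 = 3
((b ∧ a) → (a → a)) → (b ∨ b) = 4 → 3 = 3
(b ∨ (a → b)) → (((b ∧ a) → (a → a)) → (b ∨ b)) = 4 → 3 = 3
a ↔ b = 1 ↔ 3 = 2
a ↔ b = 1 ↔ 3 = 2
¬(a ↔ b) = ¬2 = 2
(a ↔ b) → ¬(a ↔ b) = 2 → 2 = 4
¬((a ↔ b) → ¬(a ↔ b)) = ¬4 = 0
((b ∨ (a → b)) → (((b ∧ a) → (a → a)) → (b ∨ b))) → ¬((a ↔ b) → ¬(a ↔ b)) = 3 → 0 = 1
(((¬(b → b) ∨ (a ∨ a)) ∧ ¬(a ↔ ¬a)) ↔ ¬(b ↔ (b ∨ b))) ↔ (((b ∨ (a → b)) → (((b ∧ a) → (a → a)) → (b ∨ b))) → ¬((a ↔ b) → ¬(a ↔ b))) = 3 ↔ 1 = 2
((((a → a) ∧ (b ∧ (b ∧ b))) ∧ (b → (b ∨ b))) ∧ (¬((a ∨ b) ↔ (a ↔ b)) → ((¬a ∨ (a → b)) → (((a ∨ b) ∧ (a → b)) ∨ (a → a))))) → ((((¬(b → b) ∨ (a ∨ a)) ∧ ¬(a ↔ ¬a)) ↔ ¬(b ↔ (b ∨ b))) ↔ (((b ∨ (a → b)) → (((b ∧ a) → (a → a)) → (b ∨ b))) → ¬((a ↔ b) → ¬(a ↔ b)))) = 3 → 2 = 3

3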